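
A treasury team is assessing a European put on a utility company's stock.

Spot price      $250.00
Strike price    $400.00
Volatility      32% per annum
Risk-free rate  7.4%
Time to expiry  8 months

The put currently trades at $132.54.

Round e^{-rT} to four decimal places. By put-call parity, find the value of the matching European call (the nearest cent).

$1.78

exp(−rT) = exp(−0.074·0.6667) = 0.9519
Put-call parity: C − P = S − K·e^(−rT) = 250 − 400·0.9519 = 250 − 380.7600 = -130.7600
C = P + (C − P) = 132.54 + (-130.7600) = 1.7800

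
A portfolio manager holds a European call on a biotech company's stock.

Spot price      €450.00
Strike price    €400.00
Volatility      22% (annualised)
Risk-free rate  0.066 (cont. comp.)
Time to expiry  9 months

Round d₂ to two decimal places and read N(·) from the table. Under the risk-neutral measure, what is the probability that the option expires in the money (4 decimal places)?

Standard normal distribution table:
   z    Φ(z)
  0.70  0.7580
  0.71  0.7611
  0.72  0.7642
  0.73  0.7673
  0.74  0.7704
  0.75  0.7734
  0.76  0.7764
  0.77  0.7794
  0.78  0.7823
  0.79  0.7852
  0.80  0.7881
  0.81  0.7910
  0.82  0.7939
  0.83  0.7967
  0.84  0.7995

0.7823

σ√T = 0.22 × 0.8660 = 0.1905
d₁ = [ln(450/400) + (0.066 + 0.22²/2)·0.75] / 0.1905 = [0.1178 + 0.0677] / 0.1905 = 0.9733 which rounds to 0.97
d₂ = d₁ − σ√T = 0.9733 − 0.1905 = 0.7827 which rounds to 0.78
Risk-neutral Pr[S_T > K] = N(d₂) = N(0.78) = 0.7823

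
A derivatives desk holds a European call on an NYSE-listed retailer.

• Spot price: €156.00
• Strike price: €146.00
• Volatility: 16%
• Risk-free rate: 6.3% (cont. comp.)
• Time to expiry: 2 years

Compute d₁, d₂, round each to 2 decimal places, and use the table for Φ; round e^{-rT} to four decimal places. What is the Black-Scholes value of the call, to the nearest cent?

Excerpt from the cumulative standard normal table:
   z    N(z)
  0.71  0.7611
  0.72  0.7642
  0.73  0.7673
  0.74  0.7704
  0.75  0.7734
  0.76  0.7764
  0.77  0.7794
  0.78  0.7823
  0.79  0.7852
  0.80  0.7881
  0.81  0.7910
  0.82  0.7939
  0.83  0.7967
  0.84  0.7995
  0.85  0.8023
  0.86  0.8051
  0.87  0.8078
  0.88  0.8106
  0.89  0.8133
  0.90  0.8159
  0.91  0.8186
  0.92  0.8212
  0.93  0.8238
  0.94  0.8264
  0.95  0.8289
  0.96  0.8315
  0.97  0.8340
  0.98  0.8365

σ√T = 0.16 × 1.4142 = 0.2263
d₁ = [ln(156/146) + (0.063 + ½·0.16²)·2] / (σ√T) = (0.0662 + 0.1516) / 0.2263 = 0.9628 ⇒ 0.96
d₂ = 0.9628 − 0.2263 = 0.7365 ⇒ 0.74
e^(−rT) = e^(−0.063·2) = 0.8816
N(d₁) = N(0.96) = 0.8315;  N(d₂) = N(0.74) = 0.7704
C = 156·0.8315 − 146·0.8816·0.7704 = 129.7140 − 99.1610 = 30.5530

€30.55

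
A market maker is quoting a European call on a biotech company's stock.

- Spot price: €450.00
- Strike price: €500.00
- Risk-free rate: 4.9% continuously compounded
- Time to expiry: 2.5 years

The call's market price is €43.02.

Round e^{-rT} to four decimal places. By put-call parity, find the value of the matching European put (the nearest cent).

exp(−rT) = exp(−0.049·2.5) = 0.8847
Put-call parity: C − P = S − K·e^(−rT) = 450 − 500·0.8847 = 450 − 442.3500 = 7.6500
P = C − (C − P) = 43.02 − (7.6500) = 35.3700

€35.37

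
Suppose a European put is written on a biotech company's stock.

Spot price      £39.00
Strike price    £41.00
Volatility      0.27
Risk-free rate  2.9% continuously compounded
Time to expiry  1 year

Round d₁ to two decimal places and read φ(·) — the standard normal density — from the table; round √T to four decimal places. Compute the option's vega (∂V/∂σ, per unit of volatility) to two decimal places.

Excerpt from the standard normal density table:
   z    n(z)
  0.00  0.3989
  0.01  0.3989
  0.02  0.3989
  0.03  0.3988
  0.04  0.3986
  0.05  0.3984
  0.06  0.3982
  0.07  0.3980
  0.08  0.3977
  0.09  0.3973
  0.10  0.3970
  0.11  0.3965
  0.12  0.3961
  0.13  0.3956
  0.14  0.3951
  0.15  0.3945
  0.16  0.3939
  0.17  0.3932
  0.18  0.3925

σ√T = 0.27·√1 = 0.2700
d₁ = [ln(39/41) + (0.029 + 0.27²/2)·1] / 0.2700 = [-0.0500 + 0.0655] / 0.2700 = 0.0572 which rounds to 0.06
√T = √1 = 1.0000
φ(d₁) = φ(0.06) = 0.3982
vega = S·φ(d₁)·√T = 39·0.3982·1.0000 = 15.5298

15.53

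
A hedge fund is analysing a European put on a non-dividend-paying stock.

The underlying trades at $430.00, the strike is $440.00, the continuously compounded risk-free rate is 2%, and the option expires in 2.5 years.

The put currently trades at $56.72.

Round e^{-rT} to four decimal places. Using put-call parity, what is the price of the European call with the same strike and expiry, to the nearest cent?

e^(−rT) = e^(−0.02·2.5) = 0.9512
Put-call parity: C − P = S − K·e^(−rT) = 430 − 440·0.9512 = 430 − 418.5280 = 11.4720
C = P + (C − P) = 56.72 + (11.4720) = 68.1920

$68.19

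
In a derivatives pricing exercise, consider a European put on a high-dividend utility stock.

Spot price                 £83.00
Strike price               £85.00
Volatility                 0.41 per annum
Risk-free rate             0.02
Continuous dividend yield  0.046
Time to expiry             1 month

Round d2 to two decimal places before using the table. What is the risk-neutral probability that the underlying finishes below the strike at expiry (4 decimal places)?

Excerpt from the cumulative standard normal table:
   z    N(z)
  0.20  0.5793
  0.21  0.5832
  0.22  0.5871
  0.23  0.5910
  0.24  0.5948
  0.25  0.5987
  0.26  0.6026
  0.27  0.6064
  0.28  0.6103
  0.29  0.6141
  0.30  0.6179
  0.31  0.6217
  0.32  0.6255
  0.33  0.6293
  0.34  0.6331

0.6103

σ√T = 0.41 × 0.2887 = 0.1184
d₁ = [ln(83/85) + (0.02 − 0.046 + ½·0.41²)·0.08333] / (σ√T) = (-0.0238 + 0.0048) / 0.1184 = -0.1603 ≈ -0.16
d₂ = -0.1603 − 0.1184 = -0.2787 ≈ -0.28
Pr(exercise) under Q = N(−d₂) = N(0.28) = 0.6103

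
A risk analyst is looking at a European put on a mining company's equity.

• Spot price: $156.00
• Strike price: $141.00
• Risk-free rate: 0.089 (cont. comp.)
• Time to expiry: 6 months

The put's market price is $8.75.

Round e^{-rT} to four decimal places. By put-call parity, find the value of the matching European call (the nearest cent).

exp(−rT) = exp(−0.089·0.5) = 0.9565
Put-call parity: C − P = S − K·e^(−rT) = 156 − 141·0.9565 = 156 − 134.8665 = 21.1335
C = P + (C − P) = 8.75 + (21.1335) = 29.8835

$29.88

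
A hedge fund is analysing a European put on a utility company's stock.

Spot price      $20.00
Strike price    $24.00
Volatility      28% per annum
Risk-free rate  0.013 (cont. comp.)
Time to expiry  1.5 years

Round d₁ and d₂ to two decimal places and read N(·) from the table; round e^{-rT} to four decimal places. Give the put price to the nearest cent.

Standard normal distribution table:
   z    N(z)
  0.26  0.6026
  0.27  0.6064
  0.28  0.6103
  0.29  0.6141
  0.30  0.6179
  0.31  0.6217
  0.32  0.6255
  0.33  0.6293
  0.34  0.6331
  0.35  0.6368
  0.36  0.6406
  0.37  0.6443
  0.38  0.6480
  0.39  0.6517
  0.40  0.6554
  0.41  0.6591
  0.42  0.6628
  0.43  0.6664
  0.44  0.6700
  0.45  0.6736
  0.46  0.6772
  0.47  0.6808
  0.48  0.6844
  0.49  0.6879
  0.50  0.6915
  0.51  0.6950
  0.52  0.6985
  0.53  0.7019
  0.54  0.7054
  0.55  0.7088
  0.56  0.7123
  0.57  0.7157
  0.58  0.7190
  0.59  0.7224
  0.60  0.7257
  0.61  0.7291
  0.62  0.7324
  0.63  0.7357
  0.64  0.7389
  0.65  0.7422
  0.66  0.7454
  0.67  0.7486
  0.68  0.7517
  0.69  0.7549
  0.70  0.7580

$5.11

T = 1.5;  σ√T = 0.3429
d₁ = [ln(20/24) + (0.013 + 0.28²/2)·1.5] / 0.3429 = [-0.1823 + 0.0783] / 0.3429 = -0.3033 ≈ -0.30
d₂ = d₁ − σ√T = -0.3033 − 0.3429 = -0.6463 ≈ -0.65
exp(−rT) = exp(−0.013·1.5) = 0.9807
N(−d₂) = N(0.65) = 0.7422;  N(−d₁) = N(0.30) = 0.6179
P = 24·0.9807·0.7422 − 20·0.6179 = 17.4690 − 12.3580 = 5.1110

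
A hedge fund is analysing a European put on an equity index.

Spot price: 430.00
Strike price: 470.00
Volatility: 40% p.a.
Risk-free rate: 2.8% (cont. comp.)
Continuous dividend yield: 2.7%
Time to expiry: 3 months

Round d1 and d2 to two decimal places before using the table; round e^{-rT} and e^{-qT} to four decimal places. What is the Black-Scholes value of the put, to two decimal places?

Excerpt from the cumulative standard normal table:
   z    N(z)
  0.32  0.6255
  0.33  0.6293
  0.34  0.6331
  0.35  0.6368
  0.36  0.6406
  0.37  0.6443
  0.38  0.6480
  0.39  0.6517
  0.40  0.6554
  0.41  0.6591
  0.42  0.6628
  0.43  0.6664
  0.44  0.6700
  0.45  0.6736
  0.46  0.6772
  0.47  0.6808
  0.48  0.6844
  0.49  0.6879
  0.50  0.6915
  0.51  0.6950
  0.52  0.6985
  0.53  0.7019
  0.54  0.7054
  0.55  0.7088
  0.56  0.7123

58.81

σ√T = 0.4 × 0.5000 = 0.2000
d₁ = [ln(430/470) + (0.028 − 0.027 + 0.4²/2)·0.25] / 0.2000 = [-0.0889 + 0.0203] / 0.2000 = -0.3435 ≈ -0.34
d₂ = d₁ − σ√T = -0.3435 − 0.2000 = -0.5435 ≈ -0.54
exp(−qT) = exp(−0.027·0.25) = 0.9933;  exp(−rT) = exp(−0.028·0.25) = 0.9930
N(−d₂) = N(0.54) = 0.7054;  N(−d₁) = N(0.34) = 0.6331
P = 470·0.9930·0.7054 − 430·0.9933·0.6331 = 329.2172 − 270.4090 = 58.8082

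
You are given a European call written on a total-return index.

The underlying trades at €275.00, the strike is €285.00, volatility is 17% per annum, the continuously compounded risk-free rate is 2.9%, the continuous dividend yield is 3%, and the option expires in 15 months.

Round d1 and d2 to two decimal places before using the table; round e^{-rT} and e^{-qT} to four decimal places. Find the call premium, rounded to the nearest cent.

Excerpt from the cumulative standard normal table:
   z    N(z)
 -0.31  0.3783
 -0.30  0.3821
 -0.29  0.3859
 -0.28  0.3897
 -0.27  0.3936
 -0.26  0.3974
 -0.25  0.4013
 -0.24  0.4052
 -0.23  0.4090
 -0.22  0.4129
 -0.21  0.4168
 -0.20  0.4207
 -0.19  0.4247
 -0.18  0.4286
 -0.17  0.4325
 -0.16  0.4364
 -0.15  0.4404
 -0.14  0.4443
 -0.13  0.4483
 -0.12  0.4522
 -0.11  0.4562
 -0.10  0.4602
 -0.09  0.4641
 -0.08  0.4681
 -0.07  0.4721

σ√T = 0.17 × 1.1180 = 0.1901
d₁ = [ln(275/285) + (0.029 − 0.03 + 0.17²/2)·1.25] / 0.1901 = [-0.0357 + 0.0168] / 0.1901 = -0.0995 ⇒ -0.10
d₂ = d₁ − σ√T = -0.0995 − 0.1901 = -0.2895 ⇒ -0.29
exp(−qT) = exp(−0.03·1.25) = 0.9632;  exp(−rT) = exp(−0.029·1.25) = 0.9644
C = 275·0.9632·N(-0.10) − 285·0.9644·N(-0.29) = 275·0.9632·0.4602 − 285·0.9644·0.3859 = 121.8978 − 106.0662 = 15.8316

€15.83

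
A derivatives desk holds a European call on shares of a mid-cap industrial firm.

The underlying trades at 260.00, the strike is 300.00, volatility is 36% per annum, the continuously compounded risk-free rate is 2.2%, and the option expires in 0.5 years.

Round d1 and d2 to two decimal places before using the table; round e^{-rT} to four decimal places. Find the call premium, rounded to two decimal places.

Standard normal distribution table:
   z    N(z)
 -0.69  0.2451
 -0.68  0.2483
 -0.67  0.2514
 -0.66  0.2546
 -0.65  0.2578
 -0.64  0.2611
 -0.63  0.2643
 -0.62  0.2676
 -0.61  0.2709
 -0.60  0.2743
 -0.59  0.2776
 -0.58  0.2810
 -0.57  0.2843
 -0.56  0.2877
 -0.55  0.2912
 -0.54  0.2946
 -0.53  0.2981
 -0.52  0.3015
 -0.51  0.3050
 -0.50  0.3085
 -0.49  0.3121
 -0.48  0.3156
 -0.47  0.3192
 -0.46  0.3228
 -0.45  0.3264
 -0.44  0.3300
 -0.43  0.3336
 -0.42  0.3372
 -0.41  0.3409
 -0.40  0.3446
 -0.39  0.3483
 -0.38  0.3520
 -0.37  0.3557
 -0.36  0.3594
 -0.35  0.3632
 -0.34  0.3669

14.06

T = 0.5;  σ√T = 0.2546
ln(S/K) + (r + σ²/2)T = ln(260/300) + (0.022 + 0.36²/2)·0.5 = -0.1431 + 0.0434 = -0.0997
d₁ = -0.0997 / 0.2546 = -0.3917 ⇒ -0.39
d₂ = d₁ − σ√T = -0.3917 − 0.2546 = -0.6462 ⇒ -0.65
exp(−rT) = exp(−0.022·0.5) = 0.9891
N(d₁) = N(-0.39) = 0.3483;  N(d₂) = N(-0.65) = 0.2578
C = 260·0.3483 − 300·0.9891·0.2578 = 90.5580 − 76.4970 = 14.0610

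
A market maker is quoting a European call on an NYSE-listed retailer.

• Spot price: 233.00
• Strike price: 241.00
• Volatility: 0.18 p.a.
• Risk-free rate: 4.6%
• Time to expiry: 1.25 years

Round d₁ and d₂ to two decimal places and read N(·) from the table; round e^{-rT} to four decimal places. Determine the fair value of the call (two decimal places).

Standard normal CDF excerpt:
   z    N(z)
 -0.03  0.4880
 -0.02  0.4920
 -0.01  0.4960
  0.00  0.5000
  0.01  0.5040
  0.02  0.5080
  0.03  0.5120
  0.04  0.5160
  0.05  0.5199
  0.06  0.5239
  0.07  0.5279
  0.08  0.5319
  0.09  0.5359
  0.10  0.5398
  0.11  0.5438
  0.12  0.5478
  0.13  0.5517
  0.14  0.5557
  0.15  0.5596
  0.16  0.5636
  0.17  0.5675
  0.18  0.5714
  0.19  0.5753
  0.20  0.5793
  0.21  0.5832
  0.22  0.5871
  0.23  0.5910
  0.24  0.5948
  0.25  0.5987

σ√T = 0.18·√1.25 = 0.2012
d₁ = [ln(233/241) + (0.046 + ½·0.18²)·1.25] / (σ√T) = (-0.0338 + 0.0777) / 0.2012 = 0.2186 ⇒ 0.22
d₂ = 0.2186 − 0.2012 = 0.0173 ⇒ 0.02
exp(−rT) = exp(−0.046·1.25) = 0.9441
C = 233·N(0.22) − 241·0.9441·N(0.02) = 233·0.5871 − 241·0.9441·0.5080 = 136.7943 − 115.5843 = 21.2100

21.21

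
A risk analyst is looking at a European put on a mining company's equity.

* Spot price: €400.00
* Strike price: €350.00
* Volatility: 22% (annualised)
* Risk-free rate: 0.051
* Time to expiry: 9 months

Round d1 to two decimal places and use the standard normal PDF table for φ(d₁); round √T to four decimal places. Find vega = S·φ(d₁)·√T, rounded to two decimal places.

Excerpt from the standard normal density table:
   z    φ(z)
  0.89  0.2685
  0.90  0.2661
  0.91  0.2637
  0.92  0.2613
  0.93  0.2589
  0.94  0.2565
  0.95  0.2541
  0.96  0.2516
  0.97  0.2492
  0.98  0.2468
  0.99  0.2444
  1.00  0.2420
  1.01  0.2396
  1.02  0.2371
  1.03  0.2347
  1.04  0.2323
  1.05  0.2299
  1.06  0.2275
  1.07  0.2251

83.83

σ√T = 0.22 × 0.8660 = 0.1905
ln(S/K) + (r + σ²/2)T = ln(400/350) + (0.051 + 0.22²/2)·0.75 = 0.1335 + 0.0564 = 0.1899
d₁ = 0.1899 / 0.1905 = 0.9969 which rounds to 1.00
√T = √0.75 = 0.8660
φ(d₁) = φ(1.00) = 0.2420
vega = S·φ(d₁)·√T = 400·0.2420·0.8660 = 83.8288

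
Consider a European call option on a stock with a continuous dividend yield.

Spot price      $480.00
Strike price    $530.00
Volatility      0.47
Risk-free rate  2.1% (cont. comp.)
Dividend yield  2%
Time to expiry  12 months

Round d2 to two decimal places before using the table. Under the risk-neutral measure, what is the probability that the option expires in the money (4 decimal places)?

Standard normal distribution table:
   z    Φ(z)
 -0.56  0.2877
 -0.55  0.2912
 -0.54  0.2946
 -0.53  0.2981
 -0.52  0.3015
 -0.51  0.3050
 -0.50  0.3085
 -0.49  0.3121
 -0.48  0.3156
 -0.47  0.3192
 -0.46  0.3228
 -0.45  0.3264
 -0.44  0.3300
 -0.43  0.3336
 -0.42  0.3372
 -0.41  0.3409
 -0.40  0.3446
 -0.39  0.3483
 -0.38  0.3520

0.3300

σ√T = 0.47 × 1.0000 = 0.4700
d₁ = [ln(480/530) + (0.021 − 0.02 + 0.47²/2)·1] / 0.4700 = [-0.0991 + 0.1114] / 0.4700 = 0.0263 ≈ 0.03
d₂ = d₁ − σ√T = 0.0263 − 0.4700 = -0.4437 ≈ -0.44
Pr(exercise) under Q = N(d₂) = 0.3300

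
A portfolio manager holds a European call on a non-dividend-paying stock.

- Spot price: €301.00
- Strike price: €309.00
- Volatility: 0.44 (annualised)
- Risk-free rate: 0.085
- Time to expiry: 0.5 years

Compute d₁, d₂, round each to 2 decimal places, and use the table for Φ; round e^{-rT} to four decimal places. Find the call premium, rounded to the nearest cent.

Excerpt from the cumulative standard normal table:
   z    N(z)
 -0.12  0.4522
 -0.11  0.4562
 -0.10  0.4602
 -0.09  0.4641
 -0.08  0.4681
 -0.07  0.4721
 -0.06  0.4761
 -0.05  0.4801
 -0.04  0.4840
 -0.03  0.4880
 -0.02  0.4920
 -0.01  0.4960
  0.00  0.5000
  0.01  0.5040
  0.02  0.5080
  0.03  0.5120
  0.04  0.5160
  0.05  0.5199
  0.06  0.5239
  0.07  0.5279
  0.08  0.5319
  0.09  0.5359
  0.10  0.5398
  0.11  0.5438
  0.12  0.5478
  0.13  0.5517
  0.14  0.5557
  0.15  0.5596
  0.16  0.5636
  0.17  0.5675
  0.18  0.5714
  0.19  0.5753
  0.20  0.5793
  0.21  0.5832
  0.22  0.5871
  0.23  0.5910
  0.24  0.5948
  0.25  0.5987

σ√T = 0.44·√0.5 = 0.3111
d₁ = [ln(301/309) + (0.085 + 0.44²/2)·0.5] / 0.3111 = [-0.0262 + 0.0909] / 0.3111 = 0.2079 which rounds to 0.21
d₂ = d₁ − σ√T = 0.2079 − 0.3111 = -0.1033 which rounds to -0.10
exp(−rT) = exp(−0.085·0.5) = 0.9584
N(d₁) = N(0.21) = 0.5832;  N(d₂) = N(-0.10) = 0.4602
C = 301·0.5832 − 309·0.9584·0.4602 = 175.5432 − 136.2862 = 39.2570

€39.26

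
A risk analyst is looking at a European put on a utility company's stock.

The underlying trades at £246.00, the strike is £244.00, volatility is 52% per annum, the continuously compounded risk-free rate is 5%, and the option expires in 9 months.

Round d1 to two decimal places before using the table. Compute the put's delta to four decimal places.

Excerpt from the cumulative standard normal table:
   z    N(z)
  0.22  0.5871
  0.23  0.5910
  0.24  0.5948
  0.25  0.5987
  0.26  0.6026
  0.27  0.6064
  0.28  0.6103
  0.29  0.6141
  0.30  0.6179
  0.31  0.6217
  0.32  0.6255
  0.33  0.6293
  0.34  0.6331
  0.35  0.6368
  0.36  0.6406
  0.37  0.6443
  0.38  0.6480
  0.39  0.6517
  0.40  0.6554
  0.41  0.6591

-0.3707

σ√T = 0.52·√0.75 = 0.4503
d₁ = [ln(246/244) + (0.05 + 0.52²/2)·0.75] / 0.4503 = [0.0082 + 0.1389] / 0.4503 = 0.3266 → 0.33
N(d₁) = N(0.33) = 0.6293
Δ_put = N(d₁) − 1 = 0.6293 − 1 = -0.3707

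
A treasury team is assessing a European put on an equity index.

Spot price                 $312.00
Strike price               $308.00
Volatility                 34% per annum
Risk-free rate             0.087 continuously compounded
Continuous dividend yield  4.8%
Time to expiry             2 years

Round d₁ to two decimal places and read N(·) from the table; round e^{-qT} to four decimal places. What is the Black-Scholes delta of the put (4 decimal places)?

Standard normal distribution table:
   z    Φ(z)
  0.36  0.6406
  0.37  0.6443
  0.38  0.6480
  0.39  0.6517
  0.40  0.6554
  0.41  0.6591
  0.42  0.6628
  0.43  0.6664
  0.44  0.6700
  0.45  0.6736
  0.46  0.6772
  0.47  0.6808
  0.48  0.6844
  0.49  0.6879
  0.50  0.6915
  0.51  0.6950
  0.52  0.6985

T = 2;  σ√T = 0.4808
d₁ = [ln(312/308) + (0.087 − 0.048 + 0.34²/2)·2] / 0.4808 = [0.0129 + 0.1936] / 0.4808 = 0.4295 ⇒ 0.43
N(d₁) = N(0.43) = 0.6664
Δ_put = exp(−qT)·(N(d₁) − 1) = 0.9085·(0.6664 − 1) = -0.3031

-0.3031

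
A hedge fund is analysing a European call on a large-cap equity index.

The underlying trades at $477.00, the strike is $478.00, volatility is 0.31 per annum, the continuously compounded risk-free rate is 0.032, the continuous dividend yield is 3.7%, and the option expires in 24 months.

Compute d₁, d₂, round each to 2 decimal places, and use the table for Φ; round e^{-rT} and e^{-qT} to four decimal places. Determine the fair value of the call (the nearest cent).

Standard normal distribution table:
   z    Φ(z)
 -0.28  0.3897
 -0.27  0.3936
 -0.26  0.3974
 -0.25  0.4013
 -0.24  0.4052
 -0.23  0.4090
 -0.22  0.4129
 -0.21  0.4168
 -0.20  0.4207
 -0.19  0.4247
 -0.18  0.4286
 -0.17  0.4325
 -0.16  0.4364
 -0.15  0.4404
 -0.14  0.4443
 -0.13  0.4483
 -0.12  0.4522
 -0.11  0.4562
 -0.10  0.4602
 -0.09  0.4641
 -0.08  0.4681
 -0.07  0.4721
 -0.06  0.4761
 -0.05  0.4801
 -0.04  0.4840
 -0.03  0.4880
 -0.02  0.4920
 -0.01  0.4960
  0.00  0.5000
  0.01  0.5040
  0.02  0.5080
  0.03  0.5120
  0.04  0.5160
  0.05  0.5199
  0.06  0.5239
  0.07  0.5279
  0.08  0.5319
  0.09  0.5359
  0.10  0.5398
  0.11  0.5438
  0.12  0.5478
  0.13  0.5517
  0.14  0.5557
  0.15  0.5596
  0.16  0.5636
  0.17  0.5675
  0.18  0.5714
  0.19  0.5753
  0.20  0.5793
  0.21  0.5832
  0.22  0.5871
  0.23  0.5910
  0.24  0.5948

$74.92

σ√T = 0.31 × 1.4142 = 0.4384
ln(S/K) + (r − q + σ²/2)T = ln(477/478) + (0.032 − 0.037 + 0.31²/2)·2 = -0.0021 + 0.0861 = 0.0840
d₁ = 0.0840 / 0.4384 = 0.1916 → 0.19
d₂ = d₁ − σ√T = 0.1916 − 0.4384 = -0.2468 → -0.25
e^(−qT) = e^(−0.037·2) = 0.9287;  e^(−rT) = e^(−0.032·2) = 0.9380
C = 477·0.9287·N(0.19) − 478·0.9380·N(-0.25) = 477·0.9287·0.5753 − 478·0.9380·0.4013 = 254.8521 − 179.9285 = 74.9236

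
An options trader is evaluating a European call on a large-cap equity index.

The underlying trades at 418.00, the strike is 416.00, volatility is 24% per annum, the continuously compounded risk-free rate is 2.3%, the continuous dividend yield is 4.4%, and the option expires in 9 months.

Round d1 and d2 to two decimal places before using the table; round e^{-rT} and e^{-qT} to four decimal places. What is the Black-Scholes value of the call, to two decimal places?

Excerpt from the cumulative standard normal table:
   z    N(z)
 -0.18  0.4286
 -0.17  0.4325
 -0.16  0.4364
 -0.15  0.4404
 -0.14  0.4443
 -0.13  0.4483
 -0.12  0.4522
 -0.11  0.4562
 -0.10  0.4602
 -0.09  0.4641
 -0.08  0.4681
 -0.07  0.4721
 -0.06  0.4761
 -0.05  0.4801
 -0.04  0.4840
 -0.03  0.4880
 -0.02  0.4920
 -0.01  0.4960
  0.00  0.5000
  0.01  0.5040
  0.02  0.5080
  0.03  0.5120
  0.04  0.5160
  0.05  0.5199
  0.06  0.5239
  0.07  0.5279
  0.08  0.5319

31.82

T = 0.75;  σ√T = 0.2078
d₁ = [ln(418/416) + (0.023 − 0.044 + 0.24²/2)·0.75] / 0.2078 = [0.0048 + 0.0059] / 0.2078 = 0.0512 → 0.05
d₂ = d₁ − σ√T = 0.0512 − 0.2078 = -0.1566 → -0.16
exp(−qT) = exp(−0.044·0.75) = 0.9675;  exp(−rT) = exp(−0.023·0.75) = 0.9829
C = 418·0.9675·N(0.05) − 416·0.9829·N(-0.16) = 418·0.9675·0.5199 − 416·0.9829·0.4364 = 210.2554 − 178.4380 = 31.8173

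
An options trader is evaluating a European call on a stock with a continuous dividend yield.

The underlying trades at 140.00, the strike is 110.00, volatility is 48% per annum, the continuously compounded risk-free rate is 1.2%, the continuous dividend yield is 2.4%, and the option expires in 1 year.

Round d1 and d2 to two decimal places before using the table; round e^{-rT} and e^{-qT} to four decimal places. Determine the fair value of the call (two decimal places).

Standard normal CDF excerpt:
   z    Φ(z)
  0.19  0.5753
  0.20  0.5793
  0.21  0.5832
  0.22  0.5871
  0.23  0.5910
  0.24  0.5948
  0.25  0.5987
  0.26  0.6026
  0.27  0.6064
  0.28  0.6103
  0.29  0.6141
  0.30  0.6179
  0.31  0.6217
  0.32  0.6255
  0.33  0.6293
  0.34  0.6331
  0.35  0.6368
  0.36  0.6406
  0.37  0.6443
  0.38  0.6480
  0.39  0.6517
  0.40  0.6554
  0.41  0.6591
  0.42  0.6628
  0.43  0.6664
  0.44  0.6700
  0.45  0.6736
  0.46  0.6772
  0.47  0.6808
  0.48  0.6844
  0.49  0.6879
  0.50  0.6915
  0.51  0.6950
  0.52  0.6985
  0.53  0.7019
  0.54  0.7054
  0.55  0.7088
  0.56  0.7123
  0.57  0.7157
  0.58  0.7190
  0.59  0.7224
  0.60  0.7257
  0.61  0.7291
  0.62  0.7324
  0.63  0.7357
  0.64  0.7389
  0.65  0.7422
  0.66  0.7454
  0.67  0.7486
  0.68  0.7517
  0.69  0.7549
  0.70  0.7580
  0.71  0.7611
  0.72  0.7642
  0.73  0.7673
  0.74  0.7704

39.80

σ√T = 0.48 × 1.0000 = 0.4800
ln(S/K) + (r − q + σ²/2)T = ln(140/110) + (0.012 − 0.024 + 0.48²/2)·1 = 0.2412 + 0.1032 = 0.3444
d₁ = 0.3444 / 0.4800 = 0.7174 ⇒ 0.72
d₂ = d₁ − σ√T = 0.7174 − 0.4800 = 0.2374 ⇒ 0.24
exp(−qT) = exp(−0.024·1) = 0.9763;  exp(−rT) = exp(−0.012·1) = 0.9881
C = 140·0.9763·N(0.72) − 110·0.9881·N(0.24) = 140·0.9763·0.7642 − 110·0.9881·0.5948 = 104.4524 − 64.6494 = 39.8030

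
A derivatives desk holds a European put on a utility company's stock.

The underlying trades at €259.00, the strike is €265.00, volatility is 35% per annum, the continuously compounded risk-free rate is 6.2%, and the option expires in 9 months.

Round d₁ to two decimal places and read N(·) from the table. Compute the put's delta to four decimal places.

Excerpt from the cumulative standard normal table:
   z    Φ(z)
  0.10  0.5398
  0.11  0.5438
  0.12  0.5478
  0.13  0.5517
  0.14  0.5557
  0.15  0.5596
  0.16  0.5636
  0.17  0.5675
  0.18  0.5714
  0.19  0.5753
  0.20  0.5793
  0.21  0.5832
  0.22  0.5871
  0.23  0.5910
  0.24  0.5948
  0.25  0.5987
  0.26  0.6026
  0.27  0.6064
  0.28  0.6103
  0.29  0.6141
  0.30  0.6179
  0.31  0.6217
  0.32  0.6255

T = 0.75;  σ√T = 0.3031
d₁ = [ln(259/265) + (0.062 + 0.35²/2)·0.75] / 0.3031 = [-0.0229 + 0.0924] / 0.3031 = 0.2294 ≈ 0.23
N(d₁) = N(0.23) = 0.5910
Δ_put = N(d₁) − 1 = 0.5910 − 1 = -0.4090

-0.4090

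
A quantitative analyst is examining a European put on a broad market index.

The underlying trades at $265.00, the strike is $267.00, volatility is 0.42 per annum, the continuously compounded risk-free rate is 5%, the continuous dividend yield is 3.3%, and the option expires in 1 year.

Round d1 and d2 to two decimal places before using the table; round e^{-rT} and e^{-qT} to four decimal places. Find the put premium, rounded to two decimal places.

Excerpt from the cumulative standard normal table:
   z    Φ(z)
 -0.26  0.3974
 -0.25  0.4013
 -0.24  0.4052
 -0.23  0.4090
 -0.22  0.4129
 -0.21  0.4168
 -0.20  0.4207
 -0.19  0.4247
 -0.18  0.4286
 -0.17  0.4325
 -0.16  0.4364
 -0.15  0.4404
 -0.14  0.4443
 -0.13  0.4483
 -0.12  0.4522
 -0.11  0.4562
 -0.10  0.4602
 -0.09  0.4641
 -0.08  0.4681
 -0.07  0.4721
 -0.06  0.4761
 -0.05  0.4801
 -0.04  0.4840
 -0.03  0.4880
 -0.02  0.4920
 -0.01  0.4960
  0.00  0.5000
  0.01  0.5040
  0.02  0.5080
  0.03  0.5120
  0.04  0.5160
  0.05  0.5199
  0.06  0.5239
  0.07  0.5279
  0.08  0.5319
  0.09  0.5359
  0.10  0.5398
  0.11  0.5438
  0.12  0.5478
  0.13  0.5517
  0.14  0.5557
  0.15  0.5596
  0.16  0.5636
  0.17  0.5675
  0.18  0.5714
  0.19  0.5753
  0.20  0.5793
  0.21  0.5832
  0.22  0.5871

σ√T = 0.42 × 1.0000 = 0.4200
ln(S/K) + (r − q + σ²/2)T = ln(265/267) + (0.05 − 0.033 + 0.42²/2)·1 = -0.0075 + 0.1052 = 0.0977
d₁ = 0.0977 / 0.4200 = 0.2326 ≈ 0.23
d₂ = d₁ − σ√T = 0.2326 − 0.4200 = -0.1874 ≈ -0.19
exp(−qT) = exp(−0.033·1) = 0.9675;  exp(−rT) = exp(−0.05·1) = 0.9512
P = 267·0.9512·N(0.19) − 265·0.9675·N(-0.23) = 267·0.9512·0.5753 − 265·0.9675·0.4090 = 146.1092 − 104.8625 = 41.2467

$41.25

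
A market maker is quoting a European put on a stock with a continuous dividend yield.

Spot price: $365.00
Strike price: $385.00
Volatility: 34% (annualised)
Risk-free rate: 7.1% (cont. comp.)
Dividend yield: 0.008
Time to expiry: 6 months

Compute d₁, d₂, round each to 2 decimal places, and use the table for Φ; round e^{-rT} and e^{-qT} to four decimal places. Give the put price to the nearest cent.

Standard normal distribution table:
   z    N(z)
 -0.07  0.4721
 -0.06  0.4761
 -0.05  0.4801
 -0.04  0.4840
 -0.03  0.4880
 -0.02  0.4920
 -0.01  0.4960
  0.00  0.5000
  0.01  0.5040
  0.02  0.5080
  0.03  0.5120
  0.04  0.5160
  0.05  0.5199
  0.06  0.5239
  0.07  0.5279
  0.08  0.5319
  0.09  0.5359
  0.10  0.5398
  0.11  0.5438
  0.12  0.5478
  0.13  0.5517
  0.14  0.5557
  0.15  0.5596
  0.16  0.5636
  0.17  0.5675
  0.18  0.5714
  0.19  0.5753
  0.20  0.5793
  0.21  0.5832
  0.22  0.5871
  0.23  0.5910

$39.29

σ√T = 0.34·√0.5 = 0.2404
d₁ = [ln(365/385) + (0.071 − 0.008 + 0.34²/2)·0.5] / 0.2404 = [-0.0533 + 0.0604] / 0.2404 = 0.0293 ≈ 0.03
d₂ = d₁ − σ√T = 0.0293 − 0.2404 = -0.2111 ≈ -0.21
exp(−qT) = exp(−0.008·0.5) = 0.9960;  exp(−rT) = exp(−0.071·0.5) = 0.9651
P = 385·0.9651·N(0.21) − 365·0.9960·N(-0.03) = 385·0.9651·0.5832 − 365·0.9960·0.4880 = 216.6958 − 177.4075 = 39.2883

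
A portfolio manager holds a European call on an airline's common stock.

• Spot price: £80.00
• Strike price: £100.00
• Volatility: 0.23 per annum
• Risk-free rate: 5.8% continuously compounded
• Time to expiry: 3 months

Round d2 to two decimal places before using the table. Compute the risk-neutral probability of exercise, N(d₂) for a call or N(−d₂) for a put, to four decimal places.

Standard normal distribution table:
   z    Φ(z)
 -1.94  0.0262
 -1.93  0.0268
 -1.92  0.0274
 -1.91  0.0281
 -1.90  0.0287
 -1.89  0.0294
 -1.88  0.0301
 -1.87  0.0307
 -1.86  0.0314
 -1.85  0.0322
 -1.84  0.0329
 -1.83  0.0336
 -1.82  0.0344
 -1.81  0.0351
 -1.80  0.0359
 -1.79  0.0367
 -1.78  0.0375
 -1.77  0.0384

σ√T = 0.23 × 0.5000 = 0.1150
ln(S/K) + (r + σ²/2)T = ln(80/100) + (0.058 + 0.23²/2)·0.25 = -0.2231 + 0.0211 = -0.2020
d₁ = -0.2020 / 0.1150 = -1.7568 which rounds to -1.76
d₂ = d₁ − σ√T = -1.7568 − 0.1150 = -1.8718 which rounds to -1.87
Pr(exercise) under Q = N(d₂) = 0.0307

0.0307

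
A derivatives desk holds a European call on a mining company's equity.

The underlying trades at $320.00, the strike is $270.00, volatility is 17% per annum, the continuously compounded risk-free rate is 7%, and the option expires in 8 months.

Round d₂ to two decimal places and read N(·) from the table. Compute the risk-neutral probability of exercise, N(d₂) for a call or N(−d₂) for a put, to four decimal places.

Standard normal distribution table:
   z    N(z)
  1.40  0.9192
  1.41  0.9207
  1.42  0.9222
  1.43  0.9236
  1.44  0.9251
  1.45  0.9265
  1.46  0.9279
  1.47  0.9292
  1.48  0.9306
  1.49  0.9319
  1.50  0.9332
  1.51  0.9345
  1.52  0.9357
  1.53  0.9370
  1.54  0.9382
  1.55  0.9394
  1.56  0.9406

T = 0.6667;  σ√T = 0.1388
ln(S/K) + (r + σ²/2)T = ln(320/270) + (0.07 + 0.17²/2)·0.6667 = 0.1699 + 0.0563 = 0.2262
d₁ = 0.2262 / 0.1388 = 1.6296 → 1.63
d₂ = d₁ − σ√T = 1.6296 − 0.1388 = 1.4908 → 1.49
Risk-neutral Pr[S_T > K] = N(d₂) = N(1.49) = 0.9319

0.9319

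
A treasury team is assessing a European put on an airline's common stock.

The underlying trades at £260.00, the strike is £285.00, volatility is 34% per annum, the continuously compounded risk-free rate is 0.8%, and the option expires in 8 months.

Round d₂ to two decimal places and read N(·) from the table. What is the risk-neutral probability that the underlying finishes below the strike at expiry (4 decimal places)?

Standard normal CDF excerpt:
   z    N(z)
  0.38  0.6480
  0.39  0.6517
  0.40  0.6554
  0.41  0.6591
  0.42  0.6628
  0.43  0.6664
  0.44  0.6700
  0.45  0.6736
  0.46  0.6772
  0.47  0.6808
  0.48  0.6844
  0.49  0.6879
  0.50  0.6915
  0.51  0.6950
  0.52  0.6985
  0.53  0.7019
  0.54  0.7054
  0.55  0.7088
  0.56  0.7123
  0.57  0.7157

0.6736

σ√T = 0.34·√0.6667 = 0.2776
d₁ = [ln(260/285) + (0.008 + ½·0.34²)·0.6667] / (σ√T) = (-0.0918 + 0.0439) / 0.2776 = -0.1727 ≈ -0.17
d₂ = -0.1727 − 0.2776 = -0.4503 ≈ -0.45
Risk-neutral Pr[S_T < K] = N(−d₂) = N(0.45) = 0.6736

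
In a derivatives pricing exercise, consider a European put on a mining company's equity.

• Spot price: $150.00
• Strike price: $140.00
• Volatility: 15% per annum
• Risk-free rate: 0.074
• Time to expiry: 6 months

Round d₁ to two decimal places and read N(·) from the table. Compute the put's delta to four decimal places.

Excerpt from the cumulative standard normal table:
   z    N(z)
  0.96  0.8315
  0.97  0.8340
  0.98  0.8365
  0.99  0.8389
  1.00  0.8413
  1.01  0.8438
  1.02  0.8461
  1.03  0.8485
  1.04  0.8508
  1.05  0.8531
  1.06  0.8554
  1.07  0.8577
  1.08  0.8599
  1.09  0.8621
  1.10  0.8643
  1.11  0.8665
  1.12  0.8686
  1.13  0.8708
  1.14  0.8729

-0.1469

σ√T = 0.15 × 0.7071 = 0.1061
d₁ = [ln(150/140) + (0.074 + ½·0.15²)·0.5] / (σ√T) = (0.0690 + 0.0426) / 0.1061 = 1.0523 ≈ 1.05
N(d₁) = N(1.05) = 0.8531
Δ_put = N(d₁) − 1 = 0.8531 − 1 = -0.1469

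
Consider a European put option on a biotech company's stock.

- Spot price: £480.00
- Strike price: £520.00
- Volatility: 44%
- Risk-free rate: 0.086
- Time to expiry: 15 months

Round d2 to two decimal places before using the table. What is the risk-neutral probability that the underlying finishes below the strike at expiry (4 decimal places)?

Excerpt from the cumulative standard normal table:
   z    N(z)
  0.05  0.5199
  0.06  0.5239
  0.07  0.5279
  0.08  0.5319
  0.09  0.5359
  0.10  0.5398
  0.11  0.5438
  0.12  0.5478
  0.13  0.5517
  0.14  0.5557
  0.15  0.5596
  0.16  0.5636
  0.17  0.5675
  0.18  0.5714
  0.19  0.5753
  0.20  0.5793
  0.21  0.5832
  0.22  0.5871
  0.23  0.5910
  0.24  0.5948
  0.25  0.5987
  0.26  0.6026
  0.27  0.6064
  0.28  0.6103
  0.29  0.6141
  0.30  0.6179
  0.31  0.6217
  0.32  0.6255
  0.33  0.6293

T = 1.25;  σ√T = 0.4919
ln(S/K) + (r + σ²/2)T = ln(480/520) + (0.086 + 0.44²/2)·1.25 = -0.0800 + 0.2285 = 0.1485
d₁ = 0.1485 / 0.4919 = 0.3018 which rounds to 0.30
d₂ = d₁ − σ√T = 0.3018 − 0.4919 = -0.1902 which rounds to -0.19
Pr(exercise) under Q = N(−d₂) = N(0.19) = 0.5753

0.5753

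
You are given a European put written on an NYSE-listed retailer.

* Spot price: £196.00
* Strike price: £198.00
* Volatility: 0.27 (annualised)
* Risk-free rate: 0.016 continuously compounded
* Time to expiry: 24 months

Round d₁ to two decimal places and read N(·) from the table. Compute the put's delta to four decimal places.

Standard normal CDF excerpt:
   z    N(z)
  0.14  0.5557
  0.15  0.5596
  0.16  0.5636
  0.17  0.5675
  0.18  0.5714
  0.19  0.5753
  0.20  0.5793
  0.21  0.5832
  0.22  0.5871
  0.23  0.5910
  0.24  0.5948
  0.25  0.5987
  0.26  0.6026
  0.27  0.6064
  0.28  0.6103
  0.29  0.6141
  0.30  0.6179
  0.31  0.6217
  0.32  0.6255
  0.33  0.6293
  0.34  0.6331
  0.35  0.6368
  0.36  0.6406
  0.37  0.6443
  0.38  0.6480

σ√T = 0.27 × 1.4142 = 0.3818
ln(S/K) + (r + σ²/2)T = ln(196/198) + (0.016 + 0.27²/2)·2 = -0.0102 + 0.1049 = 0.0947
d₁ = 0.0947 / 0.3818 = 0.2481 ⇒ 0.25
N(d₁) = N(0.25) = 0.5987
Δ_put = N(d₁) − 1 = 0.5987 − 1 = -0.4013

-0.4013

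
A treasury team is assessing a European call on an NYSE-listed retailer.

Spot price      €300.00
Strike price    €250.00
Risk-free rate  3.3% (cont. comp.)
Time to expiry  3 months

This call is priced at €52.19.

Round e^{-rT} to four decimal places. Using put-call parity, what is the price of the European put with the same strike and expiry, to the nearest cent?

e^(−rT) = e^(−0.033·0.25) = 0.9918
Put-call parity: C − P = S − K·e^(−rT) = 300 − 250·0.9918 = 300 − 247.9500 = 52.0500
P = C − (C − P) = 52.19 − (52.0500) = 0.1400

€0.14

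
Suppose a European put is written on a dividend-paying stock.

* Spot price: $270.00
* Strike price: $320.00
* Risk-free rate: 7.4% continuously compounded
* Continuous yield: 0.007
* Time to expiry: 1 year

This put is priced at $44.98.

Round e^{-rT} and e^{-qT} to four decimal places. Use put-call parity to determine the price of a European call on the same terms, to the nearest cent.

$15.91

e^(−qT) = e^(−0.007·1) = 0.9930;  e^(−rT) = e^(−0.074·1) = 0.9287
Put-call parity: C − P = S·e^(−qT) − K·e^(−rT) = 270·0.9930 − 320·0.9287 = 268.1100 − 297.1840 = -29.0740
C = P + (C − P) = 44.98 + (-29.0740) = 15.9060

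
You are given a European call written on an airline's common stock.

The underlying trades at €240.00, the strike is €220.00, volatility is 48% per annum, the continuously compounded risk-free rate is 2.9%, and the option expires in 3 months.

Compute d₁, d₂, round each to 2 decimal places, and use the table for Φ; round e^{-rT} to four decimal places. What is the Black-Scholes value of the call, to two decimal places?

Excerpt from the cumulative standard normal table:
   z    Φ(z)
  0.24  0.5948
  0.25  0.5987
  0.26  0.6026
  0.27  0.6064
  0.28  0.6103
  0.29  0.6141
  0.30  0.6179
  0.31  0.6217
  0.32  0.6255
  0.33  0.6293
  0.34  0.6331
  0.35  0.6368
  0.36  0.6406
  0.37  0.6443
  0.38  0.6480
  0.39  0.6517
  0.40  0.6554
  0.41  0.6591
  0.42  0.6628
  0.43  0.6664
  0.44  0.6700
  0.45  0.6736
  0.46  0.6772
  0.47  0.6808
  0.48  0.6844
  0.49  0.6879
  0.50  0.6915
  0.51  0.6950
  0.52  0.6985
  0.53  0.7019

σ√T = 0.48·√0.25 = 0.2400
ln(S/K) + (r + σ²/2)T = ln(240/220) + (0.029 + 0.48²/2)·0.25 = 0.0870 + 0.0360 = 0.1231
d₁ = 0.1231 / 0.2400 = 0.5128 which rounds to 0.51
d₂ = d₁ − σ√T = 0.5128 − 0.2400 = 0.2728 which rounds to 0.27
exp(−rT) = exp(−0.029·0.25) = 0.9928
N(d₁) = N(0.51) = 0.6950;  N(d₂) = N(0.27) = 0.6064
C = 240·0.6950 − 220·0.9928·0.6064 = 166.8000 − 132.4475 = 34.3525

€34.35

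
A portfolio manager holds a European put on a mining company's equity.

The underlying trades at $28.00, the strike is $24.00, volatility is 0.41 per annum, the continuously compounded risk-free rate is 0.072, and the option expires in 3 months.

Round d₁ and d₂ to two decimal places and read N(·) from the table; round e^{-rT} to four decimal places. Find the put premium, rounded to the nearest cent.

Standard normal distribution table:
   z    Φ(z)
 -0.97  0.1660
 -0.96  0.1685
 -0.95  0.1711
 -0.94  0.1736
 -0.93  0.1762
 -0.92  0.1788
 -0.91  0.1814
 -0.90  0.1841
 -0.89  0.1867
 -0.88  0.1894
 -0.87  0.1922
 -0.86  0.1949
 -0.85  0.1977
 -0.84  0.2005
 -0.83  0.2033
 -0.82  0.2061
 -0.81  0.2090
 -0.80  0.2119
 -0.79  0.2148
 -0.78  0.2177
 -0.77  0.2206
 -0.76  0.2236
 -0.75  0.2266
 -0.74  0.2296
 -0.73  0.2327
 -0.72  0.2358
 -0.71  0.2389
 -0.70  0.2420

T = 0.25;  σ√T = 0.2050
d₁ = [ln(28/24) + (0.072 + ½·0.41²)·0.25] / (σ√T) = (0.1542 + 0.0390) / 0.2050 = 0.9423 ⇒ 0.94
d₂ = 0.9423 − 0.2050 = 0.7373 ⇒ 0.74
exp(−rT) = exp(−0.072·0.25) = 0.9822
N(−d₂) = N(-0.74) = 0.2296;  N(−d₁) = N(-0.94) = 0.1736
P = 24·0.9822·0.2296 − 28·0.1736 = 5.4123 − 4.8608 = 0.5515

$0.55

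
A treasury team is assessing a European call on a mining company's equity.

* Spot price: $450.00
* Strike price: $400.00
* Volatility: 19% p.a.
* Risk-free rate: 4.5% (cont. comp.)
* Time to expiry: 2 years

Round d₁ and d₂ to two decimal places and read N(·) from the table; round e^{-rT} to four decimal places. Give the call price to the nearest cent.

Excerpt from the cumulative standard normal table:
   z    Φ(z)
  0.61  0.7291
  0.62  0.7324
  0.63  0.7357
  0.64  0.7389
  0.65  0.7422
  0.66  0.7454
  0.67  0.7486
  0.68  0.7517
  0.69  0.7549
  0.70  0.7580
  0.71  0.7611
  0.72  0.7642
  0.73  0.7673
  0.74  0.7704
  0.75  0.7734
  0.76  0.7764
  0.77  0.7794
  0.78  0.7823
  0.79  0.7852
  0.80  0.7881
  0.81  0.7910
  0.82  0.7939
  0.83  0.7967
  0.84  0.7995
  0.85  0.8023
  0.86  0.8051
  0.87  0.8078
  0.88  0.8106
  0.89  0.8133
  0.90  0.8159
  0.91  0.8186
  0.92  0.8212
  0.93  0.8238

σ√T = 0.19·√2 = 0.2687
d₁ = [ln(450/400) + (0.045 + ½·0.19²)·2] / (σ√T) = (0.1178 + 0.1261) / 0.2687 = 0.9076 which rounds to 0.91
d₂ = 0.9076 − 0.2687 = 0.6389 which rounds to 0.64
e^(−rT) = e^(−0.045·2) = 0.9139
N(d₁) = N(0.91) = 0.8186;  N(d₂) = N(0.64) = 0.7389
C = 450·0.8186 − 400·0.9139·0.7389 = 368.3700 − 270.1123 = 98.2577

$98.26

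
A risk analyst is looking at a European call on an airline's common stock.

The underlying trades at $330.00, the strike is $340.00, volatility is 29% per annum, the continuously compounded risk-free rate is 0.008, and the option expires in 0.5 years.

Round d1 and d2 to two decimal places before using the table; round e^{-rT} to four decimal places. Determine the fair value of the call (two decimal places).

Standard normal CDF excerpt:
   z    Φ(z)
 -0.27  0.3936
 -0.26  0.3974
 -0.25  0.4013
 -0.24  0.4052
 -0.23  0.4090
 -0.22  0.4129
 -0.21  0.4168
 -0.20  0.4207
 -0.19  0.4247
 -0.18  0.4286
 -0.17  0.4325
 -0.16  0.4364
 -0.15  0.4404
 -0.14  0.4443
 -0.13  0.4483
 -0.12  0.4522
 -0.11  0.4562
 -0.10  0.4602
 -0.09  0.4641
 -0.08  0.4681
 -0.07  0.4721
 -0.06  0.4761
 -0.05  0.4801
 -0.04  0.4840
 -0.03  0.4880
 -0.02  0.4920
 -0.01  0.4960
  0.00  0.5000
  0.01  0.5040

T = 0.5;  σ√T = 0.2051
d₁ = [ln(330/340) + (0.008 + 0.29²/2)·0.5] / 0.2051 = [-0.0299 + 0.0250] / 0.2051 = -0.0235 → -0.02
d₂ = d₁ − σ√T = -0.0235 − 0.2051 = -0.2286 → -0.23
exp(−rT) = exp(−0.008·0.5) = 0.9960
N(d₁) = N(-0.02) = 0.4920;  N(d₂) = N(-0.23) = 0.4090
C = 330·0.4920 − 340·0.9960·0.4090 = 162.3600 − 138.5038 = 23.8562

$23.86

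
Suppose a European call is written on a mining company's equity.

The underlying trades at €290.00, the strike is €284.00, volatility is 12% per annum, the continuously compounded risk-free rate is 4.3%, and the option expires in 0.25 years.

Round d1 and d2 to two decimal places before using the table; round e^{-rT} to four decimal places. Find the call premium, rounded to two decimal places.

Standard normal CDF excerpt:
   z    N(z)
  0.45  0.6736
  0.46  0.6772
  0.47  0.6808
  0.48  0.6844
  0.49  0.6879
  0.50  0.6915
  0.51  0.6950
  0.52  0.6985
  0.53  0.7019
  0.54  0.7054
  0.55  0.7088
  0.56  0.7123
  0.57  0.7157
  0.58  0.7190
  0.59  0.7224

€12.28

σ√T = 0.12 × 0.5000 = 0.0600
d₁ = [ln(290/284) + (0.043 + 0.12²/2)·0.25] / 0.0600 = [0.0209 + 0.0125] / 0.0600 = 0.5576 ⇒ 0.56
d₂ = d₁ − σ√T = 0.5576 − 0.0600 = 0.4976 ⇒ 0.50
e^(−rT) = e^(−0.043·0.25) = 0.9893
N(d₁) = N(0.56) = 0.7123;  N(d₂) = N(0.50) = 0.6915
C = 290·0.7123 − 284·0.9893·0.6915 = 206.5670 − 194.2847 = 12.2823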